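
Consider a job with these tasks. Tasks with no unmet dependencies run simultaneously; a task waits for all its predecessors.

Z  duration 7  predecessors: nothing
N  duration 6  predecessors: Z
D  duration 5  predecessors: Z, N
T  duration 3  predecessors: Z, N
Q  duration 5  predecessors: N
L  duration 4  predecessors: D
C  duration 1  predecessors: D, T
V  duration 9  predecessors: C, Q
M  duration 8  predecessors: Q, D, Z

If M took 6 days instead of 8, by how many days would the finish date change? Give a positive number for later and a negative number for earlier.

Critical path before the change: Z→N→D→C→V = 7+6+5+1+9 = 28 giving 28 days.
M has 2 days of float (longest path through it is 26).
The critical path is still Z→N→D→C→V; finish is now 28 days.
Change in finish: 28 − 28 = +0 days.

0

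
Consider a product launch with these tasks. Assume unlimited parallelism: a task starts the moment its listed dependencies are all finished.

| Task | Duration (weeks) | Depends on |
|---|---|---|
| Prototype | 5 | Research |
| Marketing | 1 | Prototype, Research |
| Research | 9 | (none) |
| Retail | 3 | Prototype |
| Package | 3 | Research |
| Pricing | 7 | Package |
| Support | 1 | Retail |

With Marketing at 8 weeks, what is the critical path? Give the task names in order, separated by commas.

Research, Prototype, Marketing

Baseline: Research→Package→Pricing = 9+3+7 = 19 → 19 weeks.
Marketing is off the critical path — its longest chain is 15 weeks, giving 4 of slack.
New critical path: Research→Prototype→Marketing = 9+5+8 = 22 ⇒ 22 weeks.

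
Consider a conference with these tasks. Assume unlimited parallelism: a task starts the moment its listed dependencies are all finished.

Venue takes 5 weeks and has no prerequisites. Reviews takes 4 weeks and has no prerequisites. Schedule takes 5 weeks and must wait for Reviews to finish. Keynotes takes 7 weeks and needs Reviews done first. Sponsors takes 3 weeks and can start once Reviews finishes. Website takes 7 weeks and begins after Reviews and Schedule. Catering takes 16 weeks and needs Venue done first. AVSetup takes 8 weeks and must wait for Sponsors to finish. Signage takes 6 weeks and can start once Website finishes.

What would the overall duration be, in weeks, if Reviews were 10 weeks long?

The binding path is Reviews→Schedule→Website→Signage = 4+5+7+6 = 22; finish at 22 weeks.
Since Reviews is critical, the +6 change carries straight to that chain (now 28 weeks).
That remains the longest chain; total 28 weeks.

28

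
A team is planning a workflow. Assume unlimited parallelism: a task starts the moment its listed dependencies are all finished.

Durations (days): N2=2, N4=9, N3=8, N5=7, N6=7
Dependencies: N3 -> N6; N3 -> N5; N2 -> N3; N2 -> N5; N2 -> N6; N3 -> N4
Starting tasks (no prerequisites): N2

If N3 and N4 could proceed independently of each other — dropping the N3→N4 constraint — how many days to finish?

17

Original critical path: N2→N3→N4 = 2+8+9 = 19 ⇒ 19 days.
Without N3→N4, N4's earliest start moves from 10 to 0.
After: N2→N3→N5 = 2+8+7 = 17 → 17 days.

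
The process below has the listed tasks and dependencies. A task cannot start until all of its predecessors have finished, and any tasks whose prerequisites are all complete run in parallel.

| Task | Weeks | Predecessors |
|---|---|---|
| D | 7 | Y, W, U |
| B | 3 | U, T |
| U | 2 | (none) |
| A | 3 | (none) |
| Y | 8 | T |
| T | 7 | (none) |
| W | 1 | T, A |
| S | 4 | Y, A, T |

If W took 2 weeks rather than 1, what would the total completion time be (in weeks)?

22

Actual critical path: T→Y→D = 7+8+7 = 22 ⇒ 22 weeks.
W has 7 weeks of float (longest path through it is 15).
That remains the longest chain; total 22 weeks.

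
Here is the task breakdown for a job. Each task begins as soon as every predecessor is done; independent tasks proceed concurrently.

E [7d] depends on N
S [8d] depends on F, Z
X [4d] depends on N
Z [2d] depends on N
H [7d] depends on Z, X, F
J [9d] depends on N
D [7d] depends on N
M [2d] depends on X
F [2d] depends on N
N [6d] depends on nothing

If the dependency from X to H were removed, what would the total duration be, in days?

Before: longest chain N→X→H = 6+4+7 = 17, finish 17.
Without X→H, H's earliest start moves from 10 to 8.
The longest chain is now N→Z→S = 6+2+8 = 16, so the project takes 16 days.

16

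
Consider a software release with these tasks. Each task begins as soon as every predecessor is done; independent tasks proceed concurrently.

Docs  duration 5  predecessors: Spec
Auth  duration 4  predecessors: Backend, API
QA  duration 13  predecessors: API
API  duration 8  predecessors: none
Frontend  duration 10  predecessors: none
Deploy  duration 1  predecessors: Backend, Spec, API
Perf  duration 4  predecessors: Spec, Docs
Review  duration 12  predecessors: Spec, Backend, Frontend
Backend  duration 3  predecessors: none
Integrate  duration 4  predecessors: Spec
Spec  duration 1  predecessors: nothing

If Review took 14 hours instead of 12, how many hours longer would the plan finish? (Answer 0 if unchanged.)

As given, the longest chain is Frontend→Review = 10+12 = 22, so the finish is 22 hours.
Since Review is critical, the +2 change carries straight to that chain (now 24 hours).
That remains the longest chain; total 24 hours.
Change in finish: 24 − 22 = +2 hours.

2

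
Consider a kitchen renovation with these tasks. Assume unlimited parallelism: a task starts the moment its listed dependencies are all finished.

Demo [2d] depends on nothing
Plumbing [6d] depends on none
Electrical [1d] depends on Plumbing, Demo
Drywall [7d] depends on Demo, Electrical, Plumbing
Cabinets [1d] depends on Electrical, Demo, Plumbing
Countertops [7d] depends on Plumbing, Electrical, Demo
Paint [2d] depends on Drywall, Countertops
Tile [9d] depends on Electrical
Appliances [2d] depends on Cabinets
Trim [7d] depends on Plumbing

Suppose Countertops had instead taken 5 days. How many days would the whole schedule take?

16

The binding path is Plumbing→Electrical→Countertops→Paint = 6+1+7+2 = 16; finish at 16 days.
Countertops is on the critical path; changing it to 5 makes that path 14 days.
Now Plumbing→Electrical→Drywall→Paint = 6+1+7+2 = 16 is longest, so the finish becomes 16 days.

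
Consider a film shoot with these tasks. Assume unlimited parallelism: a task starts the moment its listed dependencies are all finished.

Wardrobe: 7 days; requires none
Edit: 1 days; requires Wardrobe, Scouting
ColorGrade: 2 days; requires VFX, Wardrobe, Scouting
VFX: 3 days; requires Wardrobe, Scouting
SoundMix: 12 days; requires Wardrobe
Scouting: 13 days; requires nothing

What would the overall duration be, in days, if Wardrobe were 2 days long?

The binding path is Wardrobe→SoundMix = 7+12 = 19; finish at 19 days.
Wardrobe is on the critical path; changing it to 2 makes that path 14 days.
New critical path: Scouting→VFX→ColorGrade = 13+3+2 = 18 ⇒ 18 days.

18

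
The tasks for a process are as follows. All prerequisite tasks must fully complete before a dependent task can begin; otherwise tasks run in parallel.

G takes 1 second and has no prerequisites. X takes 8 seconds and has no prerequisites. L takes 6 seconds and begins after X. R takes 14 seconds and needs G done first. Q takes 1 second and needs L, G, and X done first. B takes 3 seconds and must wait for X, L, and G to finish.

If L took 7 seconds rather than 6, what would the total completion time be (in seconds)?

As given, the longest chain is X→L→B = 8+6+3 = 17, so the finish is 17 seconds.
L lies on that path, so at 7 seconds the path becomes 18 seconds.
No other chain overtakes it, so the finish is 18 seconds.

18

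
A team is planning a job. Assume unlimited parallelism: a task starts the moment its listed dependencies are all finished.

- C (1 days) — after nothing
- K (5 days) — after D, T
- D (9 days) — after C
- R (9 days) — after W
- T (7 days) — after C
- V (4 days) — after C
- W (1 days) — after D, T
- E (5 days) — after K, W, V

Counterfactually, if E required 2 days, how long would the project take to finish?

Baseline: C→D→K→E = 1+9+5+5 = 20 → 20 days.
E lies on that path, so at 2 days the path becomes 17 days.
Now C→D→W→R = 1+9+1+9 = 20 is longest, so the finish becomes 20 days.

20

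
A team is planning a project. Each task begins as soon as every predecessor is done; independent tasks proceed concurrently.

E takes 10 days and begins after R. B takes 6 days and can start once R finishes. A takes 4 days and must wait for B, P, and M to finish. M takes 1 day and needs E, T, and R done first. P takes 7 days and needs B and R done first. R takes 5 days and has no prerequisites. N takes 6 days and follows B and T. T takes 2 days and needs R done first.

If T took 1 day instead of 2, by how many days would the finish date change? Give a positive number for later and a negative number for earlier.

Critical path before the change: R→B→P→A = 5+6+7+4 = 22 giving 22 days.
T has 9 days of float (longest path through it is 13).
That remains the longest chain; total 22 days.
Change in finish: 22 − 22 = +0 days.

0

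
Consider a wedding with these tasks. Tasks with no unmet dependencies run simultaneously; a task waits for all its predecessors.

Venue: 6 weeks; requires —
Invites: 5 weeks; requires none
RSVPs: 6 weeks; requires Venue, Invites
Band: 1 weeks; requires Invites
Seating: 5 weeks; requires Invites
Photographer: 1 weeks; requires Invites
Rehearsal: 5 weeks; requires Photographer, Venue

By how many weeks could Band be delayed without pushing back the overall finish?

6

Venue→RSVPs = 6+6 = 12 sets the makespan at 12 weeks.
Band finishes as early as 6 and must finish by 12.
Slack of Band = 11 − 5 = 6 weeks.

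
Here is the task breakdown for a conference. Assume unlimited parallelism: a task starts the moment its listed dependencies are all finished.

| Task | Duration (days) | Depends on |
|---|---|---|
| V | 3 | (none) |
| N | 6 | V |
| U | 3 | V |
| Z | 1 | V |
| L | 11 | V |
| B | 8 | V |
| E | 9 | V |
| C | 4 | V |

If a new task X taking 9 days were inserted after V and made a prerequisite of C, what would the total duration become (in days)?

16

Originally the plan takes 14 days.
With X inserted, C now waits for max(V, X).
New critical path: V→X→C = 3+9+4 = 16 ⇒ 16 days.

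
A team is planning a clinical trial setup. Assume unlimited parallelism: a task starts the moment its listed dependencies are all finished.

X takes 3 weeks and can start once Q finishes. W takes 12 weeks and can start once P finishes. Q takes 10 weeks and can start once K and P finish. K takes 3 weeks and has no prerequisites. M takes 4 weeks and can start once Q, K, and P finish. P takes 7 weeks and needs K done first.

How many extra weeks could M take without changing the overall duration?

Critical path: K→P→Q→M = 3+7+10+4 = 24, so the finish is 24 weeks.
The longest chain containing M totals 24 weeks.
So M can slip 24 − 24 = 0 weeks.

0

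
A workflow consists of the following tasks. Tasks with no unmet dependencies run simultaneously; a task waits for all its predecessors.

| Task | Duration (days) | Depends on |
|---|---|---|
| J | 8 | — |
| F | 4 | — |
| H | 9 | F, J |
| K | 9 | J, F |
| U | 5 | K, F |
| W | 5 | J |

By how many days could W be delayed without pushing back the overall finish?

J→K→U = 8+9+5 = 22 sets the makespan at 22 days.
Longest path through W: 13 days (earliest finish 13, latest finish 22).
Slack of W = 17 − 8 = 9 days.

9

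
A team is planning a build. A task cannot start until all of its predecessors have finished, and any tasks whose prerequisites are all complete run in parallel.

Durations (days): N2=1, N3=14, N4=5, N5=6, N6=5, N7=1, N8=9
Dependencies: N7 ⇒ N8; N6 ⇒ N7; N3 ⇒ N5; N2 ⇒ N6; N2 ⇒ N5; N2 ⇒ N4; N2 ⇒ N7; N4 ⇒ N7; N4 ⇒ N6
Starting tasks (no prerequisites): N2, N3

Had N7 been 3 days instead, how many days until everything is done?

23

As given, the longest chain is N2→N4→N6→N7→N8 = 1+5+5+1+9 = 21, so the finish is 21 days.
N7 is on the critical path; changing it to 3 makes that path 23 days.
That remains the longest chain; total 23 days.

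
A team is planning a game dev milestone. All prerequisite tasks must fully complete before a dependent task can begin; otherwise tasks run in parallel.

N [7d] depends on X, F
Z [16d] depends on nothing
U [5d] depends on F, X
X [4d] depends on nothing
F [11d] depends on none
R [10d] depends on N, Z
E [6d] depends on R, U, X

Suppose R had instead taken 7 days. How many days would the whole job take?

Critical path before the change: F→N→R→E = 11+7+10+6 = 34 giving 34 days.
R lies on that path, so at 7 days the path becomes 31 days.
The critical path is still F→N→R→E; finish is now 31 days.

31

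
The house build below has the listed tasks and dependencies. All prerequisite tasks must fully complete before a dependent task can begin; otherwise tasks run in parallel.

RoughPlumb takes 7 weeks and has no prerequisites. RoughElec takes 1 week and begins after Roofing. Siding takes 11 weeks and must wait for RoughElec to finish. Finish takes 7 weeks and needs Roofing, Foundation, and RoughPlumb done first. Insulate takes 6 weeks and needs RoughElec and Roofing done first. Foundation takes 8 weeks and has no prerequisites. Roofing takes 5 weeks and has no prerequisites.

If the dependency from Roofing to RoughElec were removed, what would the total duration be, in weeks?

15

Before: longest chain Roofing→RoughElec→Siding = 5+1+11 = 17, finish 17.
Without Roofing→RoughElec, RoughElec's earliest start moves from 5 to 0.
New critical path: Foundation→Finish = 8+7 = 15 ⇒ 15 weeks.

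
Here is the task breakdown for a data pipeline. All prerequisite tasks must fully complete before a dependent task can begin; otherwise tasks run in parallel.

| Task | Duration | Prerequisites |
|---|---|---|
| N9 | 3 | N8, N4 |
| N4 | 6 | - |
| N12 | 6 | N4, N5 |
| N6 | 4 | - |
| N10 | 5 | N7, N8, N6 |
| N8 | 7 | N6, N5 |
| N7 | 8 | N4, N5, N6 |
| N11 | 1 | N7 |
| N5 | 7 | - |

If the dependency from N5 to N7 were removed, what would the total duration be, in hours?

19

Original critical path: N5→N7→N10 = 7+8+5 = 20 ⇒ 20 hours.
Without N5→N7, N7's earliest start moves from 7 to 6.
The longest chain is now N4→N7→N10 = 6+8+5 = 19, so the schedule takes 19 hours.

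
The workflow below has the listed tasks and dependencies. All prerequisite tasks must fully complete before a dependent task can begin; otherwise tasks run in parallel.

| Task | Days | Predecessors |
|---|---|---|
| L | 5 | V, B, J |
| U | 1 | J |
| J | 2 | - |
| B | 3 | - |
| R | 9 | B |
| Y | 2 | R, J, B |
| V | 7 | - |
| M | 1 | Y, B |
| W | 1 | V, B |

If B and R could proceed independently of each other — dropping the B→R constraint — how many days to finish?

With the dependency in place, B→R→Y→M = 3+9+2+1 = 15 sets the finish at 15 days.
Without B→R, R's earliest start moves from 3 to 0.
The longest chain is now V→L = 7+5 = 12, so the plan takes 12 days.

12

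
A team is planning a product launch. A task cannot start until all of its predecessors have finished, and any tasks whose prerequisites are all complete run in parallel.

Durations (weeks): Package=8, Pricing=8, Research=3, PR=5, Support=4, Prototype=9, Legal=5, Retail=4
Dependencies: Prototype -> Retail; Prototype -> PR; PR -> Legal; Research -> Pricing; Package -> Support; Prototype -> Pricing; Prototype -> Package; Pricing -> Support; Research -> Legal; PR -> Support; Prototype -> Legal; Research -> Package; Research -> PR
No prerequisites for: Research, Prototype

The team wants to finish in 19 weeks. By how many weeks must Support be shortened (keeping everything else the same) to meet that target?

2

Current finish: 21 weeks; target: 19.
Support is on every critical path, so each week cut from Support cuts the finish by one (this holds down to a finish of 19).
Need 21 − 19 = 2 weeks off Support → Support becomes 2 weeks, finish becomes 19.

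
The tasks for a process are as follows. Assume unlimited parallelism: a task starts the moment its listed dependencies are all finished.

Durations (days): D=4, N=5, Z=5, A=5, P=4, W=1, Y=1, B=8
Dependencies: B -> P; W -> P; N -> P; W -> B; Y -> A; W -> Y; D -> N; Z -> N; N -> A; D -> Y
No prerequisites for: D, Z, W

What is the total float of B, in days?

2

Z→N→A = 5+5+5 = 15 sets the makespan at 15 days.
The longest chain containing B totals 13 days.
So B can slip 11 − 9 = 2 days.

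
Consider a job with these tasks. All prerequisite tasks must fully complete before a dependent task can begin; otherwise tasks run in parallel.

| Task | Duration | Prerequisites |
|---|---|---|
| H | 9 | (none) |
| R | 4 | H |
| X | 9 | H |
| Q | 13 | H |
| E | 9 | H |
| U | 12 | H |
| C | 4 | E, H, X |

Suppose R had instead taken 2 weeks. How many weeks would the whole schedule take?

As given, the longest chain is H→X→C = 9+9+4 = 22, so the finish is 22 weeks.
The longest path through R is only 13 weeks, so R has float 9.
No other chain overtakes it, so the finish is 22 weeks.

22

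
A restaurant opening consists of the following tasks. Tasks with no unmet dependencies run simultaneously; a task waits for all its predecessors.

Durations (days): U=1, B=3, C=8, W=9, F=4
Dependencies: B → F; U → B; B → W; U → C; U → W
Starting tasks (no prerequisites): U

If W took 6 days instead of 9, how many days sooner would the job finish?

Baseline: U→B→W = 1+3+9 = 13 → 13 days.
W lies on that path, so at 6 days the path becomes 10 days.
That remains the longest chain; total 10 days.
Change in finish: 10 − 13 = -3 days.

3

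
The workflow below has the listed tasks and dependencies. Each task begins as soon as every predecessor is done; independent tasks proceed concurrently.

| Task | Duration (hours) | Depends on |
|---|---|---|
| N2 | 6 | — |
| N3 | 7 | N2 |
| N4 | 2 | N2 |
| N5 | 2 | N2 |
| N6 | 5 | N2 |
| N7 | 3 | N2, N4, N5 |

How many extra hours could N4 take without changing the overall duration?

The longest chain is N2→N3 = 6+7 = 13; overall finish 13 hours.
N4 finishes as early as 8 and must finish by 10.
So N4 can slip 10 − 8 = 2 hours.

2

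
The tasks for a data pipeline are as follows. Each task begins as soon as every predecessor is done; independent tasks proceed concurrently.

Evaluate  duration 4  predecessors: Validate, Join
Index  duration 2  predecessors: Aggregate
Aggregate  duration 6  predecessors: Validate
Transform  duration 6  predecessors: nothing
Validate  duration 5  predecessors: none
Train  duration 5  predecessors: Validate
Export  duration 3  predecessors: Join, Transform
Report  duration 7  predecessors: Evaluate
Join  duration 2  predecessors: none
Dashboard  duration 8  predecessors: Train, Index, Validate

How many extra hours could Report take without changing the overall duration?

The longest chain is Validate→Aggregate→Index→Dashboard = 5+6+2+8 = 21; overall finish 21 hours.
Longest path through Report: 16 hours (earliest finish 16, latest finish 21).
So Report can slip 21 − 16 = 5 hours.

5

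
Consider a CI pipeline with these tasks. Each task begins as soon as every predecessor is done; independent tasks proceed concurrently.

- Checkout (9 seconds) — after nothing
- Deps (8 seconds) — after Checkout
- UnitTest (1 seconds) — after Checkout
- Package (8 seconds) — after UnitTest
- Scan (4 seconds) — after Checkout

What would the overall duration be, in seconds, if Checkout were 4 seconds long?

The binding path is Checkout→UnitTest→Package = 9+1+8 = 18; finish at 18 seconds.
Checkout is on the critical path; changing it to 4 makes that path 13 seconds.
No other chain overtakes it, so the finish is 13 seconds.

13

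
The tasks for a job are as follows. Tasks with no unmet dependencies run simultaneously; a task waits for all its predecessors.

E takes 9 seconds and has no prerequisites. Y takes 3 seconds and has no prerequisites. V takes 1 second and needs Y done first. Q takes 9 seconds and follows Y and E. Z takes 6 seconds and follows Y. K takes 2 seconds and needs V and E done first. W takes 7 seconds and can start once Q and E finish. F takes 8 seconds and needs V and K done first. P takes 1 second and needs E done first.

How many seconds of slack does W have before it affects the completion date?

E→Q→W = 9+9+7 = 25 sets the makespan at 25 seconds.
Longest path through W: 25 seconds (earliest finish 25, latest finish 25).
Float = 25 − 25 = 0.

0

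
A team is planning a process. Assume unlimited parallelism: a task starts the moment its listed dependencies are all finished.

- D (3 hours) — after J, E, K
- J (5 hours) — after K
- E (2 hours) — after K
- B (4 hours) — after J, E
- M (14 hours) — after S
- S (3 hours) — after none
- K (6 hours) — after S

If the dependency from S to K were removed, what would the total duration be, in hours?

17

Before: longest chain S→K→J→B = 3+6+5+4 = 18, finish 18.
Without S→K, K's earliest start moves from 3 to 0.
After: S→M = 3+14 = 17 → 17 hours.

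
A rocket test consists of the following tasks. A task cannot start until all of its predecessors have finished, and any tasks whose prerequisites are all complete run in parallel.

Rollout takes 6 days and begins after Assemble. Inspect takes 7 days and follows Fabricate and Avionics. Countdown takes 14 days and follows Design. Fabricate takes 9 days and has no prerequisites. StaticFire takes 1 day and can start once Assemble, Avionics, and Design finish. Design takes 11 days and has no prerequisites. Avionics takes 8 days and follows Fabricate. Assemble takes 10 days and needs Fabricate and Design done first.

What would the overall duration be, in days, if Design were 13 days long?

Actual critical path: Design→Assemble→Rollout = 11+10+6 = 27 ⇒ 27 days.
Design lies on that path, so at 13 days the path becomes 29 days.
The critical path is still Design→Assemble→Rollout; finish is now 29 days.

29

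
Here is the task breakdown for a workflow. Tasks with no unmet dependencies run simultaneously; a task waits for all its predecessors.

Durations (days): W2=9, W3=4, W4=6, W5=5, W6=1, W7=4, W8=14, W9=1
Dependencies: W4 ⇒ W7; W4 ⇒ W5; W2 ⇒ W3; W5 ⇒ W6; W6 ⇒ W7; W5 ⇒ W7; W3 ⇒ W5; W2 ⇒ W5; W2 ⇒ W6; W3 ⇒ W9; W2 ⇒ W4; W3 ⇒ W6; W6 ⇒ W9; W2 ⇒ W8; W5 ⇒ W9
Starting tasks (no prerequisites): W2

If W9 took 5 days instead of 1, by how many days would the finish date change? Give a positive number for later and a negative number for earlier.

1

Baseline: W2→W4→W5→W6→W7 = 9+6+5+1+4 = 25 → 25 days.
W9 is off the critical path — its longest chain is 22 days, giving 3 of slack.
New critical path: W2→W4→W5→W6→W9 = 9+6+5+1+5 = 26 ⇒ 26 days.
Change in finish: 26 − 25 = +1 days.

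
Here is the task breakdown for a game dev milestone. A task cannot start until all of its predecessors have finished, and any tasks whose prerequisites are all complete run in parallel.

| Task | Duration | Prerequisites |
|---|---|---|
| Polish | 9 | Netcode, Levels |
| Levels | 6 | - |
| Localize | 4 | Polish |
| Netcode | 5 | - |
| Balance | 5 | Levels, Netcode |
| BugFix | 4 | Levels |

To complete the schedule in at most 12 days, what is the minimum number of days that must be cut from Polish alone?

7

Current finish: 19 days; target: 12.
Polish is on every critical path, so each day cut from Polish cuts the finish by one (this holds down to a finish of 11).
Need 19 − 12 = 7 days off Polish → Polish becomes 2 days, finish becomes 12.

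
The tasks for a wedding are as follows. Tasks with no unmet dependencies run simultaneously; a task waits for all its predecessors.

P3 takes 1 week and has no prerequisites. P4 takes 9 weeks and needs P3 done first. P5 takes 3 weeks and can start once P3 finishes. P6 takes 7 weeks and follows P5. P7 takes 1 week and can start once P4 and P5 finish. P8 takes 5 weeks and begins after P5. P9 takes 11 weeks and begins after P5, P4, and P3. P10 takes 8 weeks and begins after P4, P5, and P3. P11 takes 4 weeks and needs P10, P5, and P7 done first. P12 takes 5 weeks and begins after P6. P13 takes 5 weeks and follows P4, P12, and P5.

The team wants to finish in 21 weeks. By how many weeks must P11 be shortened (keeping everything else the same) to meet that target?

Current finish: 22 weeks; target: 21.
P11 is on every critical path, so each week cut from P11 cuts the finish by one (this holds down to a finish of 21).
Need 22 − 21 = 1 week off P11 → P11 becomes 3 weeks, finish becomes 21.

1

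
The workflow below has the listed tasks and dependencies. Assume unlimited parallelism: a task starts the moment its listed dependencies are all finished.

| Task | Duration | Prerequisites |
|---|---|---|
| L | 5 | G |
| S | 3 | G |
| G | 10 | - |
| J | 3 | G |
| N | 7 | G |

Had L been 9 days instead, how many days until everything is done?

19

Critical path before the change: G→N = 10+7 = 17 giving 17 days.
L is off the critical path — its longest chain is 15 days, giving 2 of slack.
New critical path: G→L = 10+9 = 19 ⇒ 19 days.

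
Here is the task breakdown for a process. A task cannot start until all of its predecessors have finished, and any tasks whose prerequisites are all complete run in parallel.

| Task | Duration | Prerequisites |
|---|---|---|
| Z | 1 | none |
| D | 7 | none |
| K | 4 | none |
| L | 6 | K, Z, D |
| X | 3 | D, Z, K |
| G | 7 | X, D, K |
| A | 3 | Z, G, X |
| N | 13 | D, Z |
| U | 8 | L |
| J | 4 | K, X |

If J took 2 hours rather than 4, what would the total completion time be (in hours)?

21

Critical path before the change: D→L→U = 7+6+8 = 21 giving 21 hours.
J has 7 hours of float (longest path through it is 14).
The critical path is still D→L→U; finish is now 21 hours.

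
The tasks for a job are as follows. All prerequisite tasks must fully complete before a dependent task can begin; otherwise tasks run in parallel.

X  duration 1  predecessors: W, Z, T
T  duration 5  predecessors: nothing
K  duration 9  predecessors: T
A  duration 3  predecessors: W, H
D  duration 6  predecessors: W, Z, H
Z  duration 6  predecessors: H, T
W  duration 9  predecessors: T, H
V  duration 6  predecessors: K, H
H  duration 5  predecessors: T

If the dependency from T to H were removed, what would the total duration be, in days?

Before: longest chain T→H→W→D = 5+5+9+6 = 25, finish 25.
Without T→H, H's earliest start moves from 5 to 0.
New critical path: T→K→V = 5+9+6 = 20 ⇒ 20 days.

20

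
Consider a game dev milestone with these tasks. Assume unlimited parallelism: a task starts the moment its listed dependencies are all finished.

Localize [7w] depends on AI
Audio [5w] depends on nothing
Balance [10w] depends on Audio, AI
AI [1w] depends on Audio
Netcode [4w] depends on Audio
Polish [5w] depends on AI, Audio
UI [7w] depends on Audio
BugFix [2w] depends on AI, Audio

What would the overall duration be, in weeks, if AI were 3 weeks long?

18

Actual critical path: Audio→AI→Balance = 5+1+10 = 16 ⇒ 16 weeks.
AI is on the critical path; changing it to 3 makes that path 18 weeks.
No other chain overtakes it, so the finish is 18 weeks.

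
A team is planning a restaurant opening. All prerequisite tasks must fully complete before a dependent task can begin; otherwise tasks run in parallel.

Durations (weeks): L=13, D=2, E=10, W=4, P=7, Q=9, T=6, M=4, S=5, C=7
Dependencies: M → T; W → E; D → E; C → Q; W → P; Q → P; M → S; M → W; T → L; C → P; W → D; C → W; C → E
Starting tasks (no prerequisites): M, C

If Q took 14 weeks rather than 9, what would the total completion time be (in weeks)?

28

As given, the longest chain is C→Q→P = 7+9+7 = 23, so the finish is 23 weeks.
Since Q is critical, the +5 change carries straight to that chain (now 28 weeks).
No other chain overtakes it, so the finish is 28 weeks.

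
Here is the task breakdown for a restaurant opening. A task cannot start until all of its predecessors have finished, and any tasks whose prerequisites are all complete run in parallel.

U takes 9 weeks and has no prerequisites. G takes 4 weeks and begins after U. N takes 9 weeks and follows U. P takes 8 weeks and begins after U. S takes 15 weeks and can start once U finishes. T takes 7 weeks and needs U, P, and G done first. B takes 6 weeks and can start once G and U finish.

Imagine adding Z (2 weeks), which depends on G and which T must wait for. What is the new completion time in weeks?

24

Originally the schedule takes 24 weeks.
With Z inserted, T now waits for max(U, P, G, Z).
New critical path: U→P→T = 9+8+7 = 24 ⇒ 24 weeks.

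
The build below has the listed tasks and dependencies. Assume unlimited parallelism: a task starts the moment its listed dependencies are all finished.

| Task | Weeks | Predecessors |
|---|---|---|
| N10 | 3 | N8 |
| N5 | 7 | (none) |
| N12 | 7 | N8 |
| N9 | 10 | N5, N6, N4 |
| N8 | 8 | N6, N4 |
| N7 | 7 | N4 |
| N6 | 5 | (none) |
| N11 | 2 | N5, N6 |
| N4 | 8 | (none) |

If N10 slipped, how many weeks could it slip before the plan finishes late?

Critical path: N4→N8→N12 = 8+8+7 = 23, so the finish is 23 weeks.
Longest path through N10: 19 weeks (earliest finish 19, latest finish 23).
Slack of N10 = 20 − 16 = 4 weeks.

4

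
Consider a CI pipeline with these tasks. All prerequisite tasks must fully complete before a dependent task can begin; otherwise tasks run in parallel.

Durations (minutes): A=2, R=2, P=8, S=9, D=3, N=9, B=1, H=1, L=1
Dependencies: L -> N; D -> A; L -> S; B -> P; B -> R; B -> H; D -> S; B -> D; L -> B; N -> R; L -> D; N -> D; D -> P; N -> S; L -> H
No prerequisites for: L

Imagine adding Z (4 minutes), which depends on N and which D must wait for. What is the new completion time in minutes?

26

Originally the project takes 22 minutes.
With Z inserted, D now waits for max(N, B, L, Z).
New critical path: L→N→Z→D→S = 1+9+4+3+9 = 26 ⇒ 26 minutes.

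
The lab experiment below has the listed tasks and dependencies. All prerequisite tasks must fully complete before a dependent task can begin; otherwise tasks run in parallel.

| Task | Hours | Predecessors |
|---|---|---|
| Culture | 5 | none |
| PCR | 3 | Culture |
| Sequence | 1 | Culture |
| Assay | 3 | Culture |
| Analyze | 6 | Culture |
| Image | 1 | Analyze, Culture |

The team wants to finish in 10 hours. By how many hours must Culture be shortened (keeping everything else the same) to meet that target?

Current finish: 12 hours; target: 10.
Culture is on every critical path, so each hour cut from Culture cuts the finish by one (this holds down to a finish of 8).
Need 12 − 10 = 2 hours off Culture → Culture becomes 3 hours, finish becomes 10.

2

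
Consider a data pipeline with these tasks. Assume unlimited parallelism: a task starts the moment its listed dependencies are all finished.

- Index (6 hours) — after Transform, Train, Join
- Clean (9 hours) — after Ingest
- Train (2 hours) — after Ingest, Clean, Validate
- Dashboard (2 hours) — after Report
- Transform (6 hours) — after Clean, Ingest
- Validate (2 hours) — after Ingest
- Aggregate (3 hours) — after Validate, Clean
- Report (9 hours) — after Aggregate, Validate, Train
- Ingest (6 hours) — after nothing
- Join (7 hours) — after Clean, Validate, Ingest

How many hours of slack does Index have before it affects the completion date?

Ingest→Clean→Aggregate→Report→Dashboard = 6+9+3+9+2 = 29 sets the makespan at 29 hours.
Index finishes as early as 28 and must finish by 29.
Slack of Index = 23 − 22 = 1 hour.

1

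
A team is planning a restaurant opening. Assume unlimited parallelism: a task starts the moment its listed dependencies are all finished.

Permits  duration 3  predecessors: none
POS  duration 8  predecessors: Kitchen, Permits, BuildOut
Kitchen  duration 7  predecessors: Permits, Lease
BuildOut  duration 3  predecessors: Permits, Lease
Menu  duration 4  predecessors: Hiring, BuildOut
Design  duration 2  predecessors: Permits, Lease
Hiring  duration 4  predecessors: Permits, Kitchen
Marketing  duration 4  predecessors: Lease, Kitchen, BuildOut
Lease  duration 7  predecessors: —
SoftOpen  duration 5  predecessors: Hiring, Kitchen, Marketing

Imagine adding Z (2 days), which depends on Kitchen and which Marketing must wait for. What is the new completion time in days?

25

Originally the project takes 23 days.
With Z inserted, Marketing now waits for max(Lease, Kitchen, BuildOut, Z).
New critical path: Lease→Kitchen→Z→Marketing→SoftOpen = 7+7+2+4+5 = 25 ⇒ 25 days.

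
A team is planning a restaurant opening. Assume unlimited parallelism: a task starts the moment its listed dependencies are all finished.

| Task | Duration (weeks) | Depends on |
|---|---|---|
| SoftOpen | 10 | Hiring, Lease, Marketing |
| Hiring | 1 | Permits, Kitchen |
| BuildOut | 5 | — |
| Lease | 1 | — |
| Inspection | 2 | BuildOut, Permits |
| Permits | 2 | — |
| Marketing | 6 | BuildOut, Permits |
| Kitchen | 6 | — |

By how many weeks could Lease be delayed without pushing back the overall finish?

The longest chain is BuildOut→Marketing→SoftOpen = 5+6+10 = 21; overall finish 21 weeks.
Longest path through Lease: 11 weeks (earliest finish 1, latest finish 11).
Float = 21 − 11 = 10.

10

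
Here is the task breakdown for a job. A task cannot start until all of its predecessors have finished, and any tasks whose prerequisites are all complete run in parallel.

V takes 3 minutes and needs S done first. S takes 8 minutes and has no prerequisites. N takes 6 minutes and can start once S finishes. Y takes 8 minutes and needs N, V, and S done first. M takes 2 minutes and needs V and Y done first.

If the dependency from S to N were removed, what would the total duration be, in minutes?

Before: longest chain S→N→Y→M = 8+6+8+2 = 24, finish 24.
Without S→N, N's earliest start moves from 8 to 0.
The longest chain is now S→V→Y→M = 8+3+8+2 = 21, so the project takes 21 minutes.

21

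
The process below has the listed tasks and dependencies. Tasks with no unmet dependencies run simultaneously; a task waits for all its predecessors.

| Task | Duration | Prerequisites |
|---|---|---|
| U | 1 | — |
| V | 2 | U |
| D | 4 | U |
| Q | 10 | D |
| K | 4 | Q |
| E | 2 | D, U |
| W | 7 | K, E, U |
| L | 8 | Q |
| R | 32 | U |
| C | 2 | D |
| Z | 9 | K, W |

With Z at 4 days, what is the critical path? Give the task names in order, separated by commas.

U, R

The binding path is U→D→Q→K→W→Z = 1+4+10+4+7+9 = 35; finish at 35 days.
Z lies on that path, so at 4 days the path becomes 30 days.
The binding chain switches to U→R = 1+32 = 33; finish 33 days.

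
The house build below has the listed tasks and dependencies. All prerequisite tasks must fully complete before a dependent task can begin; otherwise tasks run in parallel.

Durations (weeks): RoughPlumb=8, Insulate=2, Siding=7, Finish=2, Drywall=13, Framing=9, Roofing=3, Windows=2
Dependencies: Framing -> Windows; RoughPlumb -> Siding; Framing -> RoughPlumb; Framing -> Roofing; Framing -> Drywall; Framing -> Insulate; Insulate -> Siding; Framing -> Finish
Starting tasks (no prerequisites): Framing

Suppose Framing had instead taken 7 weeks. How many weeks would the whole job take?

The binding path is Framing→RoughPlumb→Siding = 9+8+7 = 24; finish at 24 weeks.
Since Framing is critical, the -2 change carries straight to that chain (now 22 weeks).
That remains the longest chain; total 22 weeks.

22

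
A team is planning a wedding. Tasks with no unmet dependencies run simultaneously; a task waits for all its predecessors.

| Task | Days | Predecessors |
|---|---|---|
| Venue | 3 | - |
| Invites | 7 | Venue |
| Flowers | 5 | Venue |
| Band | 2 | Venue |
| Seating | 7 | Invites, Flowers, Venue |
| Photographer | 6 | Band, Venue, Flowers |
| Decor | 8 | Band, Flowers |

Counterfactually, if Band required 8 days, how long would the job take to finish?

The binding path is Venue→Invites→Seating = 3+7+7 = 17; finish at 17 days.
Band is off the critical path — its longest chain is 13 days, giving 4 of slack.
Now Venue→Band→Decor = 3+8+8 = 19 is longest, so the finish becomes 19 days.

19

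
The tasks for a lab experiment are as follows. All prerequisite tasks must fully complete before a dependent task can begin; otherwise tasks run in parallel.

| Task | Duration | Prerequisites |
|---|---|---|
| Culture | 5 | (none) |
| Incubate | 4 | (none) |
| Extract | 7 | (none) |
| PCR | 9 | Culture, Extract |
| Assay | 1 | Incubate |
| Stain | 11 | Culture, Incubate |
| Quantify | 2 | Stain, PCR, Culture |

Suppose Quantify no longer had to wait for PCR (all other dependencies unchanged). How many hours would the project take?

18

Original critical path: Culture→Stain→Quantify = 5+11+2 = 18 ⇒ 18 hours.
Dropping PCR→Quantify doesn't change Quantify's earliest start (16); another predecessor still binds.
The longest chain is now Culture→Stain→Quantify = 5+11+2 = 18, so the project takes 18 hours.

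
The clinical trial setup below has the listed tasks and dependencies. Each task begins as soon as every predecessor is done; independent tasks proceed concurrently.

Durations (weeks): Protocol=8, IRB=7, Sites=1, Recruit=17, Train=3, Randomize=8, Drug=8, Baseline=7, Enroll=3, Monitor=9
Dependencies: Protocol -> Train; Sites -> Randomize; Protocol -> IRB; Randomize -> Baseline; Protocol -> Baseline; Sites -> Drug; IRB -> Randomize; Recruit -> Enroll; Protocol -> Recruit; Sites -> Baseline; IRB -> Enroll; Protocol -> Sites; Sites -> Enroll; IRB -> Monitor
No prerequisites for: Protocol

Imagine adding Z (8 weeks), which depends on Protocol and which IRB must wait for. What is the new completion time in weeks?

Originally the job takes 30 weeks.
With Z inserted, IRB now waits for max(Protocol, Z).
New critical path: Protocol→Z→IRB→Randomize→Baseline = 8+8+7+8+7 = 38 ⇒ 38 weeks.

38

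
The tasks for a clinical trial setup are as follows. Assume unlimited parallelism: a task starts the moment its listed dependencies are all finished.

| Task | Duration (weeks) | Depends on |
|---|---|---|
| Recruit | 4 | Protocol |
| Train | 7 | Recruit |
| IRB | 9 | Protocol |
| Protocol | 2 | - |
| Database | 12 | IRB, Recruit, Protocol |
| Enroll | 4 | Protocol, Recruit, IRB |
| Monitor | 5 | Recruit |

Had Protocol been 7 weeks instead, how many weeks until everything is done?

Baseline: Protocol→IRB→Database = 2+9+12 = 23 → 23 weeks.
Protocol is on the critical path; changing it to 7 makes that path 28 weeks.
That remains the longest chain; total 28 weeks.

28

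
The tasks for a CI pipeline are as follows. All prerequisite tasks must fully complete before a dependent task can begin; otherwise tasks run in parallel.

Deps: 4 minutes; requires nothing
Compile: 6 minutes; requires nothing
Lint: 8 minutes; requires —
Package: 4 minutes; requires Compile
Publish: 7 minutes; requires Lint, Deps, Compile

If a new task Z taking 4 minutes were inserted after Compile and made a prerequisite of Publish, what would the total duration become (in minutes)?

Originally the job takes 15 minutes.
With Z inserted, Publish now waits for max(Lint, Deps, Compile, Z).
New critical path: Compile→Z→Publish = 6+4+7 = 17 ⇒ 17 minutes.

17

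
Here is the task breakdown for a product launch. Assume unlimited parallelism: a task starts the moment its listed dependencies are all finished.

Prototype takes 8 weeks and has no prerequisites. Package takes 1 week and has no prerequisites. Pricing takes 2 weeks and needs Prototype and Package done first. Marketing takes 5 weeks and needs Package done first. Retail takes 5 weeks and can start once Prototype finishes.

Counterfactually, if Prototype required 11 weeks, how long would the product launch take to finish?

Actual critical path: Prototype→Retail = 8+5 = 13 ⇒ 13 weeks.
Since Prototype is critical, the +3 change carries straight to that chain (now 16 weeks).
That remains the longest chain; total 16 weeks.

16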